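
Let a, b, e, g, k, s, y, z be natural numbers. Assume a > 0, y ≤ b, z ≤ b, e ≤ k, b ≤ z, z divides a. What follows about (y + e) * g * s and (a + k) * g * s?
(y + e) * g * s ≤ (a + k) * g * s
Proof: From z ≤ b and b ≤ z, z = b. Since z divides a, b divides a. From a > 0, b ≤ a. y ≤ b, so y ≤ a. e ≤ k, so y + e ≤ a + k. By multiplying by a non-negative, (y + e) * g ≤ (a + k) * g. By multiplying by a non-negative, (y + e) * g * s ≤ (a + k) * g * s.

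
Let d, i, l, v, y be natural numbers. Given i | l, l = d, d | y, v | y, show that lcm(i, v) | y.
Because l = d and i | l, i | d. Since d | y, i | y. v | y, so lcm(i, v) | y.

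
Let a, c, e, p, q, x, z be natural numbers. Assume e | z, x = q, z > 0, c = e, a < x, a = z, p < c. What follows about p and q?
p < q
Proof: From c = e and p < c, p < e. e | z and z > 0, hence e ≤ z. a = z and a < x, so z < x. e ≤ z, so e < x. Since x = q, e < q. Since p < e, p < q.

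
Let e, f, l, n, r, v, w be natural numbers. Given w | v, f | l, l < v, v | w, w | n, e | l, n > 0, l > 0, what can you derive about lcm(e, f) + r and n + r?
lcm(e, f) + r < n + r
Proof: e | l and f | l, thus lcm(e, f) | l. l > 0, so lcm(e, f) ≤ l. v | w and w | v, so v = w. l < v, so l < w. Because lcm(e, f) ≤ l, lcm(e, f) < w. Because w | n and n > 0, w ≤ n. lcm(e, f) < w, so lcm(e, f) < n. Then lcm(e, f) + r < n + r.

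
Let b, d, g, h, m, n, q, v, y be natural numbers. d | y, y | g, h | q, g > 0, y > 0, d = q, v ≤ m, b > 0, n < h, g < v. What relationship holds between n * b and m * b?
n * b < m * b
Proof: d = q and d | y, hence q | y. Since h | q, h | y. y > 0, so h ≤ y. Since n < h, n < y. y | g and g > 0, hence y ≤ g. g < v and v ≤ m, so g < m. y ≤ g, so y < m. Since n < y, n < m. From b > 0, n * b < m * b.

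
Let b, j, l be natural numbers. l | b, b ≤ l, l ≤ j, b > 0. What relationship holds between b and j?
b ≤ j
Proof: Since l | b and b > 0, l ≤ b. From b ≤ l, l = b. l ≤ j, so b ≤ j.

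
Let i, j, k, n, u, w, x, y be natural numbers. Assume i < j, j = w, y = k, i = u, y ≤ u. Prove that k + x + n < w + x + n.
y = k and y ≤ u, thus k ≤ u. j = w and i < j, therefore i < w. i = u, so u < w. Since k ≤ u, k < w. Then k + x < w + x. Then k + x + n < w + x + n.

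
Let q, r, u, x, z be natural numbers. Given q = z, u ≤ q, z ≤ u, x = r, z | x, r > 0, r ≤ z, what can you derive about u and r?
u = r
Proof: q = z and u ≤ q, therefore u ≤ z. z ≤ u, so u = z. x = r and z | x, so z | r. Because r > 0, z ≤ r. r ≤ z, so z = r. u = z, so u = r.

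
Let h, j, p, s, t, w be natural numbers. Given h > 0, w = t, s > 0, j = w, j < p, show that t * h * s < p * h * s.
j = w and w = t, so j = t. j < p, so t < p. h > 0, so t * h < p * h. s > 0, so t * h * s < p * h * s.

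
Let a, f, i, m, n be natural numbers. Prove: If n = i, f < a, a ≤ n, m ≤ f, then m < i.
f < a and a ≤ n, therefore f < n. Since n = i, f < i. Since m ≤ f, m < i.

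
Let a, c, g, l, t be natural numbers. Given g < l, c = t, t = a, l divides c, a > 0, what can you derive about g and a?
g < a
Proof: Since c = t and t = a, c = a. Since l divides c, l divides a. Since a > 0, l ≤ a. Since g < l, g < a.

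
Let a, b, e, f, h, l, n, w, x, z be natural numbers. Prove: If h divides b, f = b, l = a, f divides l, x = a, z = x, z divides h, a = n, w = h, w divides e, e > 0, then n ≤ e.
l = a and f divides l, so f divides a. f = b, so b divides a. Since h divides b, h divides a. Since z = x and z divides h, x divides h. Since x = a, a divides h. Since h divides a, h = a. Because a = n, h = n. From w = h and w divides e, h divides e. Since e > 0, h ≤ e. h = n, so n ≤ e.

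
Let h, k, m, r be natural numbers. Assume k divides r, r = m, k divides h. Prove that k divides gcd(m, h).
r = m and k divides r, thus k divides m. From k divides h, k divides gcd(m, h).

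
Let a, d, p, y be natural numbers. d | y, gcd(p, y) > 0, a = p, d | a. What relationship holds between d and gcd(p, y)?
d ≤ gcd(p, y)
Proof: a = p and d | a, hence d | p. Since d | y, d | gcd(p, y). gcd(p, y) > 0, so d ≤ gcd(p, y).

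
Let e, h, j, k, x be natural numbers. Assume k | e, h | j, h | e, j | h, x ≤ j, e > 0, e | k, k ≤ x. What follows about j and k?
j = k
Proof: h | j and j | h, hence h = j. Since e | k and k | e, e = k. h | e and e > 0, hence h ≤ e. Since e = k, h ≤ k. h = j, so j ≤ k. From k ≤ x and x ≤ j, k ≤ j. Since j ≤ k, j = k.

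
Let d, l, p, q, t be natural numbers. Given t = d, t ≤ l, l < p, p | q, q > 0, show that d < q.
Since t = d and t ≤ l, d ≤ l. Because p | q and q > 0, p ≤ q. Since l < p, l < q. d ≤ l, so d < q.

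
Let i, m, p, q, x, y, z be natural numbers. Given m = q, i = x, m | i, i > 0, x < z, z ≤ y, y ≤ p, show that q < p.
Since m | i and i > 0, m ≤ i. i = x, so m ≤ x. From x < z and z ≤ y, x < y. y ≤ p, so x < p. m ≤ x, so m < p. m = q, so q < p.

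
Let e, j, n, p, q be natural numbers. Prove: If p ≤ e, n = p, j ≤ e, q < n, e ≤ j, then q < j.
Because n = p and q < n, q < p. e ≤ j and j ≤ e, hence e = j. p ≤ e, so p ≤ j. Since q < p, q < j.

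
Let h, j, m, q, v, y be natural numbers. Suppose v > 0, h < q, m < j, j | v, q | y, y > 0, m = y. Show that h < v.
q | y and y > 0, hence q ≤ y. h < q, so h < y. m = y and m < j, thus y < j. Since h < y, h < j. j | v and v > 0, so j ≤ v. h < j, so h < v.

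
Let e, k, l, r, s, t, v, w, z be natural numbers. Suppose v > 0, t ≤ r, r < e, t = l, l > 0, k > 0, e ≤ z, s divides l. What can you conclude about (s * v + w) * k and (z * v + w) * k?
(s * v + w) * k < (z * v + w) * k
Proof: From s divides l and l > 0, s ≤ l. Since t ≤ r and r < e, t < e. t = l, so l < e. Since e ≤ z, l < z. s ≤ l, so s < z. Since v > 0, by multiplying by a positive, s * v < z * v. Then s * v + w < z * v + w. Since k > 0, by multiplying by a positive, (s * v + w) * k < (z * v + w) * k.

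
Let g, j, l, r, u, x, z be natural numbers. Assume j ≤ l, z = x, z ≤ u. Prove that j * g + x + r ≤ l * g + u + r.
j ≤ l, thus j * g ≤ l * g. z = x and z ≤ u, thus x ≤ u. j * g ≤ l * g, so j * g + x ≤ l * g + u. Then j * g + x + r ≤ l * g + u + r.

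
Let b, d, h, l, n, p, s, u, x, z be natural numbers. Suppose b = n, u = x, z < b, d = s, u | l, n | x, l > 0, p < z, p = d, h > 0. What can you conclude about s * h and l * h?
s * h < l * h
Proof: From p = d and p < z, d < z. Since b = n and z < b, z < n. d < z, so d < n. Since d = s, s < n. Because u = x and u | l, x | l. Since n | x, n | l. l > 0, so n ≤ l. Since s < n, s < l. h > 0, so s * h < l * h.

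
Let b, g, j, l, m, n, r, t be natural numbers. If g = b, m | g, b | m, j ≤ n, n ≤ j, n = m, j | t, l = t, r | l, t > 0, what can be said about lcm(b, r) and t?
lcm(b, r) ≤ t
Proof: Because g = b and m | g, m | b. b | m, so m = b. j ≤ n and n ≤ j, so j = n. Since n = m, j = m. j | t, so m | t. Since m = b, b | t. Because l = t and r | l, r | t. b | t, so lcm(b, r) | t. t > 0, so lcm(b, r) ≤ t.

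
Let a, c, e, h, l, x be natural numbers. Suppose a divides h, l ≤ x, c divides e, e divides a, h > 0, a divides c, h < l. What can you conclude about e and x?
e < x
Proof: a divides c and c divides e, so a divides e. Because e divides a, a = e. Since a divides h, e divides h. h > 0, so e ≤ h. h < l and l ≤ x, hence h < x. From e ≤ h, e < x.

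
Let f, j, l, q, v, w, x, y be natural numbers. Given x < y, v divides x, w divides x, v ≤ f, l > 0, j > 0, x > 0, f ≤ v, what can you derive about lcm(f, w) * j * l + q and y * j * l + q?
lcm(f, w) * j * l + q < y * j * l + q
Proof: Because v ≤ f and f ≤ v, v = f. From v divides x, f divides x. w divides x, so lcm(f, w) divides x. x > 0, so lcm(f, w) ≤ x. Since x < y, lcm(f, w) < y. Because j > 0, by multiplying by a positive, lcm(f, w) * j < y * j. Combining with l > 0, by multiplying by a positive, lcm(f, w) * j * l < y * j * l. Then lcm(f, w) * j * l + q < y * j * l + q.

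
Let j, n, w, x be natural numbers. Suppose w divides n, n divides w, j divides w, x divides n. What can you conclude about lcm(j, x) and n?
lcm(j, x) divides n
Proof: From w divides n and n divides w, w = n. j divides w, so j divides n. Since x divides n, lcm(j, x) divides n.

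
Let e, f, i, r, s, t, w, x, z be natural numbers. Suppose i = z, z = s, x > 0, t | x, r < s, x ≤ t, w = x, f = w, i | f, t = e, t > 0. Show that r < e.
From i = z and z = s, i = s. Since t | x and x > 0, t ≤ x. x ≤ t, so x = t. Since f = w and w = x, f = x. i | f, so i | x. Since x = t, i | t. Because t > 0, i ≤ t. i = s, so s ≤ t. t = e, so s ≤ e. Since r < s, r < e.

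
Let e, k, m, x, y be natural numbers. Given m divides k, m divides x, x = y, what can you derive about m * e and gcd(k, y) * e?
m * e divides gcd(k, y) * e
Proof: From x = y and m divides x, m divides y. Since m divides k, m divides gcd(k, y). Then m * e divides gcd(k, y) * e.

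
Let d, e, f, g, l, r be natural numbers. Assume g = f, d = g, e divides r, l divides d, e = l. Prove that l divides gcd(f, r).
d = g and g = f, so d = f. Since l divides d, l divides f. e = l and e divides r, therefore l divides r. Since l divides f, l divides gcd(f, r).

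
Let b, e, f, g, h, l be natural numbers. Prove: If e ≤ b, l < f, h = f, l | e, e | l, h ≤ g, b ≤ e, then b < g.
l | e and e | l, hence l = e. e ≤ b and b ≤ e, thus e = b. l = e, so l = b. h = f and h ≤ g, so f ≤ g. Since l < f, l < g. l = b, so b < g.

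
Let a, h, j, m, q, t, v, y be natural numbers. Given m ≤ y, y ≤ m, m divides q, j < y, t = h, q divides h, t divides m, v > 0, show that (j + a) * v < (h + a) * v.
y ≤ m and m ≤ y, thus y = m. m divides q and q divides h, so m divides h. Because t = h and t divides m, h divides m. m divides h, so m = h. Since y = m, y = h. j < y, so j < h. Then j + a < h + a. Since v > 0, by multiplying by a positive, (j + a) * v < (h + a) * v.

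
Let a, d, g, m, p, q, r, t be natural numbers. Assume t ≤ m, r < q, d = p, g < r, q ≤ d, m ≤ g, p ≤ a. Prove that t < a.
From g < r and r < q, g < q. From m ≤ g, m < q. Since q ≤ d, m < d. Since d = p, m < p. Since p ≤ a, m < a. t ≤ m, so t < a.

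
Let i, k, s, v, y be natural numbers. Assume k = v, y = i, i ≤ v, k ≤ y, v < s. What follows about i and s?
i < s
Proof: From k = v and k ≤ y, v ≤ y. y = i, so v ≤ i. Since i ≤ v, v = i. Since v < s, i < s.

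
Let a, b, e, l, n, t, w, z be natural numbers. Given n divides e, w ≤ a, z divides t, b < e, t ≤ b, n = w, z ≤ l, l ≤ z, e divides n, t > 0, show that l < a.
z ≤ l and l ≤ z, thus z = l. Since z divides t, l divides t. t > 0, so l ≤ t. Since t ≤ b, l ≤ b. e divides n and n divides e, therefore e = n. n = w, so e = w. From b < e, b < w. Because l ≤ b, l < w. Since w ≤ a, l < a.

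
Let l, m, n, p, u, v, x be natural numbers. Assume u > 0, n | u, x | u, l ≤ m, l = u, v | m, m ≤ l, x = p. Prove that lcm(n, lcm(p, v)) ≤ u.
x = p and x | u, therefore p | u. Because m ≤ l and l ≤ m, m = l. From v | m, v | l. l = u, so v | u. Since p | u, lcm(p, v) | u. n | u, so lcm(n, lcm(p, v)) | u. u > 0, so lcm(n, lcm(p, v)) ≤ u.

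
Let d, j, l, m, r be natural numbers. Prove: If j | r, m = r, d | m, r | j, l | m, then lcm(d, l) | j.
r | j and j | r, hence r = j. Since m = r, m = j. From d | m and l | m, lcm(d, l) | m. Since m = j, lcm(d, l) | j.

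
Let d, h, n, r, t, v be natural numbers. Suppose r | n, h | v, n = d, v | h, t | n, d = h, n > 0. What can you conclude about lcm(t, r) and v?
lcm(t, r) ≤ v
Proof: From n = d and d = h, n = h. Since h | v and v | h, h = v. n = h, so n = v. t | n and r | n, hence lcm(t, r) | n. Since n > 0, lcm(t, r) ≤ n. n = v, so lcm(t, r) ≤ v.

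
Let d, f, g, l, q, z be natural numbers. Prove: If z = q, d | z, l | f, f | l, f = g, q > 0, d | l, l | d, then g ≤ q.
l | f and f | l, so l = f. f = g, so l = g. Since d | l and l | d, d = l. From z = q and d | z, d | q. Since d = l, l | q. q > 0, so l ≤ q. l = g, so g ≤ q.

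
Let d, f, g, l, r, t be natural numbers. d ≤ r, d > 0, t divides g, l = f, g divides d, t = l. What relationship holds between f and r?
f ≤ r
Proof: From t divides g and g divides d, t divides d. t = l, so l divides d. Since d > 0, l ≤ d. From l = f, f ≤ d. d ≤ r, so f ≤ r.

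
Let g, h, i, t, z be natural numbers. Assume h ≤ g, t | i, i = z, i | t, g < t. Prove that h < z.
Because t | i and i | t, t = i. Since i = z, t = z. h ≤ g and g < t, therefore h < t. t = z, so h < z.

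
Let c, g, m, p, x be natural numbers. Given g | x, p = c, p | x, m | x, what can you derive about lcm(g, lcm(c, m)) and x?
lcm(g, lcm(c, m)) | x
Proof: p = c and p | x, so c | x. Since m | x, lcm(c, m) | x. g | x, so lcm(g, lcm(c, m)) | x.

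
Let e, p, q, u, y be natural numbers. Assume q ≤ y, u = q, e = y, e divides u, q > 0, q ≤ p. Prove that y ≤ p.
e = y and e divides u, hence y divides u. Since u = q, y divides q. q > 0, so y ≤ q. Since q ≤ y, q = y. q ≤ p, so y ≤ p.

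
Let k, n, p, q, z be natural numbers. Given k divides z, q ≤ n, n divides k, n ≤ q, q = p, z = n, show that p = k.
Because z = n and k divides z, k divides n. From n divides k, k = n. n ≤ q and q ≤ n, therefore n = q. Since k = n, k = q. Since q = p, k = p. Then p = k.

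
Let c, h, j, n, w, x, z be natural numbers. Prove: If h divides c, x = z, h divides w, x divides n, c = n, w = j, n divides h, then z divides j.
c = n and h divides c, thus h divides n. From n divides h, h = n. Because h divides w, n divides w. x divides n, so x divides w. Since w = j, x divides j. Since x = z, z divides j.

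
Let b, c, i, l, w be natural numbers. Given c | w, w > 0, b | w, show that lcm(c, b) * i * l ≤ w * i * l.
Since c | w and b | w, lcm(c, b) | w. w > 0, so lcm(c, b) ≤ w. Then lcm(c, b) * i ≤ w * i. Then lcm(c, b) * i * l ≤ w * i * l.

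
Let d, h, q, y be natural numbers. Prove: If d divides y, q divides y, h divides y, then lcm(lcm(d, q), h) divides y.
d divides y and q divides y, hence lcm(d, q) divides y. h divides y, so lcm(lcm(d, q), h) divides y.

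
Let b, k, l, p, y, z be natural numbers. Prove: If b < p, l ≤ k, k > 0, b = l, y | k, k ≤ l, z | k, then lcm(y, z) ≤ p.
From y | k and z | k, lcm(y, z) | k. Because k > 0, lcm(y, z) ≤ k. l ≤ k and k ≤ l, so l = k. From b = l, b = k. b < p, so k < p. Since lcm(y, z) ≤ k, lcm(y, z) < p. Then lcm(y, z) ≤ p.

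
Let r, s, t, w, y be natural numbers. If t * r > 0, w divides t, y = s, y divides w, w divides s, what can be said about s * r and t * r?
s * r ≤ t * r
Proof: y = s and y divides w, so s divides w. w divides s, so w = s. w divides t, so s divides t. Then s * r divides t * r. t * r > 0, so s * r ≤ t * r.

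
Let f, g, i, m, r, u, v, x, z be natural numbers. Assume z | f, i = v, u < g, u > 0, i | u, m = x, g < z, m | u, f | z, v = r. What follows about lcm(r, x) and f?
lcm(r, x) < f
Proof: i = v and v = r, therefore i = r. Because i | u, r | u. m = x and m | u, so x | u. From r | u, lcm(r, x) | u. u > 0, so lcm(r, x) ≤ u. z | f and f | z, therefore z = f. From g < z, g < f. Because u < g, u < f. lcm(r, x) ≤ u, so lcm(r, x) < f.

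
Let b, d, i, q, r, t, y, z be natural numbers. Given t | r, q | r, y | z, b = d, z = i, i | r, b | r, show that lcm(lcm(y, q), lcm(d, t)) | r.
z = i and y | z, hence y | i. Since i | r, y | r. Since q | r, lcm(y, q) | r. b = d and b | r, hence d | r. Since t | r, lcm(d, t) | r. lcm(y, q) | r, so lcm(lcm(y, q), lcm(d, t)) | r.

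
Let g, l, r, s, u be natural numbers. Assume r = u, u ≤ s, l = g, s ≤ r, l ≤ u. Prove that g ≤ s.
Because r = u and s ≤ r, s ≤ u. u ≤ s, so u = s. Because l ≤ u, l ≤ s. l = g, so g ≤ s.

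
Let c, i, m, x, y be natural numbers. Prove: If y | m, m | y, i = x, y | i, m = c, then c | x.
y | m and m | y, so y = m. Since y | i, m | i. Since i = x, m | x. Since m = c, c | x.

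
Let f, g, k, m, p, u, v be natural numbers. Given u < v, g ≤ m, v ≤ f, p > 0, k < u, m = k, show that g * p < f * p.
m = k and g ≤ m, thus g ≤ k. k < u, so g < u. u < v and v ≤ f, therefore u < f. Since g < u, g < f. From p > 0, g * p < f * p.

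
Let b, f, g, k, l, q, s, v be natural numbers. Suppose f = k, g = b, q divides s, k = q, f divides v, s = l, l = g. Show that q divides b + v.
l = g and g = b, hence l = b. s = l and q divides s, therefore q divides l. Since l = b, q divides b. f = k and f divides v, so k divides v. k = q, so q divides v. Because q divides b, q divides b + v.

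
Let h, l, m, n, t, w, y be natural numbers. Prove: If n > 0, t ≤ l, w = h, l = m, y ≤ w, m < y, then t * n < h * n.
l = m and t ≤ l, hence t ≤ m. From m < y and y ≤ w, m < w. Since w = h, m < h. Since t ≤ m, t < h. From n > 0, by multiplying by a positive, t * n < h * n.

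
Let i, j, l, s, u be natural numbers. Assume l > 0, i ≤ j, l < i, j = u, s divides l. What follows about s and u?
s < u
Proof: From s divides l and l > 0, s ≤ l. l < i, so s < i. i ≤ j, so s < j. j = u, so s < u.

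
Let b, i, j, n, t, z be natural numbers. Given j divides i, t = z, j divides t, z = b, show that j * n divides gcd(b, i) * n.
Since t = z and z = b, t = b. Since j divides t, j divides b. From j divides i, j divides gcd(b, i). Then j * n divides gcd(b, i) * n.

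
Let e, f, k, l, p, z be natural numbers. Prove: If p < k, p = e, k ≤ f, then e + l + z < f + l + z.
Since p < k and k ≤ f, p < f. p = e, so e < f. Then e + l < f + l. Then e + l + z < f + l + z.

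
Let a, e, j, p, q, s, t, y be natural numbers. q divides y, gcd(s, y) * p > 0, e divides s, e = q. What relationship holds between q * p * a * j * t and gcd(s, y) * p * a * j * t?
q * p * a * j * t ≤ gcd(s, y) * p * a * j * t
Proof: Since e = q and e divides s, q divides s. From q divides y, q divides gcd(s, y). Then q * p divides gcd(s, y) * p. Since gcd(s, y) * p > 0, q * p ≤ gcd(s, y) * p. By multiplying by a non-negative, q * p * a ≤ gcd(s, y) * p * a. By multiplying by a non-negative, q * p * a * j ≤ gcd(s, y) * p * a * j. By multiplying by a non-negative, q * p * a * j * t ≤ gcd(s, y) * p * a * j * t.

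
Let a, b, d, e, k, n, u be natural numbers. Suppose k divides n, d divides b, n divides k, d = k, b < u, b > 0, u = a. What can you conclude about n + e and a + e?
n + e < a + e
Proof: k divides n and n divides k, hence k = n. Since d = k and d divides b, k divides b. b > 0, so k ≤ b. k = n, so n ≤ b. u = a and b < u, hence b < a. Since n ≤ b, n < a. Then n + e < a + e.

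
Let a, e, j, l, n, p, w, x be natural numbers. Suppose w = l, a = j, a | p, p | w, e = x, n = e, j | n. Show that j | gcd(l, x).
From a = j and a | p, j | p. p | w, so j | w. Since w = l, j | l. Because n = e and j | n, j | e. e = x, so j | x. Since j | l, j | gcd(l, x).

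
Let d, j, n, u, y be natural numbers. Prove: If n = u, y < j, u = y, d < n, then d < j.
n = u and u = y, hence n = y. d < n, so d < y. y < j, so d < j.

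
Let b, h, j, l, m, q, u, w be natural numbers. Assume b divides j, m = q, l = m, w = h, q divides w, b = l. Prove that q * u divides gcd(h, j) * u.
w = h and q divides w, thus q divides h. Since b = l and l = m, b = m. From m = q, b = q. Because b divides j, q divides j. Since q divides h, q divides gcd(h, j). Then q * u divides gcd(h, j) * u.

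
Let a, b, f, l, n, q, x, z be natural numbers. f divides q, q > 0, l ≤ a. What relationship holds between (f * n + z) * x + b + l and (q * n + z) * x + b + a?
(f * n + z) * x + b + l ≤ (q * n + z) * x + b + a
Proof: f divides q and q > 0, therefore f ≤ q. By multiplying by a non-negative, f * n ≤ q * n. Then f * n + z ≤ q * n + z. By multiplying by a non-negative, (f * n + z) * x ≤ (q * n + z) * x. Then (f * n + z) * x + b ≤ (q * n + z) * x + b. Because l ≤ a, (f * n + z) * x + b + l ≤ (q * n + z) * x + b + a.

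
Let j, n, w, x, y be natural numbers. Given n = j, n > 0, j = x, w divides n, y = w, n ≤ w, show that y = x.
w divides n and n > 0, so w ≤ n. Since n ≤ w, w = n. y = w, so y = n. Because n = j, y = j. Since j = x, y = x.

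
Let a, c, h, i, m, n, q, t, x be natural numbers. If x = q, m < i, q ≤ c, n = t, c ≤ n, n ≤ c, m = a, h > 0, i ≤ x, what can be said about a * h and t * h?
a * h < t * h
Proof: c ≤ n and n ≤ c, therefore c = n. n = t, so c = t. Because m = a and m < i, a < i. x = q and i ≤ x, so i ≤ q. Since a < i, a < q. Since q ≤ c, a < c. c = t, so a < t. h > 0, so a * h < t * h.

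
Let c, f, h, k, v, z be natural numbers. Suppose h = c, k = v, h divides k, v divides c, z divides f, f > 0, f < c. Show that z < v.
k = v and h divides k, thus h divides v. h = c, so c divides v. Since v divides c, c = v. z divides f and f > 0, hence z ≤ f. f < c, so z < c. c = v, so z < v.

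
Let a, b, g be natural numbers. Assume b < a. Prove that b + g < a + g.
From b < a, by adding to both sides, b + g < a + g.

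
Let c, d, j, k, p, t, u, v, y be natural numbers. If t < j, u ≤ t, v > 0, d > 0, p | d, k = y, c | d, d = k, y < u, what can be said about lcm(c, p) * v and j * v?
lcm(c, p) * v < j * v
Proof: Since d = k and k = y, d = y. c | d and p | d, so lcm(c, p) | d. d > 0, so lcm(c, p) ≤ d. d = y, so lcm(c, p) ≤ y. Since y < u, lcm(c, p) < u. u ≤ t and t < j, hence u < j. lcm(c, p) < u, so lcm(c, p) < j. From v > 0, lcm(c, p) * v < j * v.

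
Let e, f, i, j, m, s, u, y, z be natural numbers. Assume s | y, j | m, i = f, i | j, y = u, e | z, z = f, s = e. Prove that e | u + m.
y = u and s | y, hence s | u. Since s = e, e | u. Because z = f and e | z, e | f. i | j and j | m, thus i | m. Because i = f, f | m. e | f, so e | m. Since e | u, e | u + m.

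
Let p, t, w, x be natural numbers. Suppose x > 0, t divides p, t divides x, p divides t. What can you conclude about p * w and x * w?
p * w ≤ x * w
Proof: t divides p and p divides t, therefore t = p. Because t divides x and x > 0, t ≤ x. From t = p, p ≤ x. By multiplying by a non-negative, p * w ≤ x * w.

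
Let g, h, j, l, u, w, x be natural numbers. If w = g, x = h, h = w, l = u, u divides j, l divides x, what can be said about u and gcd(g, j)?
u divides gcd(g, j)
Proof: Since h = w and w = g, h = g. l = u and l divides x, so u divides x. x = h, so u divides h. Since h = g, u divides g. u divides j, so u divides gcd(g, j).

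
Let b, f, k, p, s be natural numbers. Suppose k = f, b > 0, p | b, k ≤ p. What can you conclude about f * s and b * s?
f * s ≤ b * s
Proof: k = f and k ≤ p, therefore f ≤ p. Because p | b and b > 0, p ≤ b. From f ≤ p, f ≤ b. Then f * s ≤ b * s.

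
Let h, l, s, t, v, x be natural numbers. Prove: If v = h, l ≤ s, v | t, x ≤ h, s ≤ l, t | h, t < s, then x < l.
Because v = h and v | t, h | t. t | h, so h = t. Because x ≤ h, x ≤ t. Because s ≤ l and l ≤ s, s = l. Since t < s, t < l. Since x ≤ t, x < l.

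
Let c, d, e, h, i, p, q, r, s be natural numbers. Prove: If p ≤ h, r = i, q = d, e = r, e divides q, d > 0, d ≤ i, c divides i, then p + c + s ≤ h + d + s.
From e = r and e divides q, r divides q. q = d, so r divides d. Since r = i, i divides d. Since d > 0, i ≤ d. Since d ≤ i, i = d. c divides i, so c divides d. From d > 0, c ≤ d. From p ≤ h, p + c ≤ h + d. Then p + c + s ≤ h + d + s.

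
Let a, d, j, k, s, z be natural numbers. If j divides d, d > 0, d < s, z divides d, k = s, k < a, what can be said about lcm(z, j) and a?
lcm(z, j) < a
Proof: From z divides d and j divides d, lcm(z, j) divides d. Since d > 0, lcm(z, j) ≤ d. From k = s and k < a, s < a. d < s, so d < a. lcm(z, j) ≤ d, so lcm(z, j) < a.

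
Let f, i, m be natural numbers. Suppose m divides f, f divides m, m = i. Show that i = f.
From f divides m and m divides f, f = m. Since m = i, f = i. Then i = f.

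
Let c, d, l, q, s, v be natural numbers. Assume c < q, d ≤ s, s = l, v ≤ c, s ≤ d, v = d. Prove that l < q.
d ≤ s and s ≤ d, therefore d = s. From v = d, v = s. v ≤ c, so s ≤ c. c < q, so s < q. Because s = l, l < q.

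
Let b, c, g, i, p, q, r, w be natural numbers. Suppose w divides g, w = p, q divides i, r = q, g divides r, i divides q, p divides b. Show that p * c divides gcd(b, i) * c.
Since q divides i and i divides q, q = i. r = q, so r = i. w divides g and g divides r, thus w divides r. Since w = p, p divides r. Since r = i, p divides i. p divides b, so p divides gcd(b, i). Then p * c divides gcd(b, i) * c.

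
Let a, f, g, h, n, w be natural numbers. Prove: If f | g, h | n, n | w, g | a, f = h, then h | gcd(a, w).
f | g and g | a, so f | a. Since f = h, h | a. From h | n and n | w, h | w. Since h | a, h | gcd(a, w).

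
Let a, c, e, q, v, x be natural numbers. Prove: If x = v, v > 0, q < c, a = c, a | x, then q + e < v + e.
x = v and a | x, therefore a | v. Since a = c, c | v. v > 0, so c ≤ v. Since q < c, q < v. Then q + e < v + e.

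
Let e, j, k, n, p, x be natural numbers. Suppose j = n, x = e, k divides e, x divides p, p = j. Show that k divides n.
Since p = j and j = n, p = n. Since x = e and x divides p, e divides p. Since k divides e, k divides p. p = n, so k divides n.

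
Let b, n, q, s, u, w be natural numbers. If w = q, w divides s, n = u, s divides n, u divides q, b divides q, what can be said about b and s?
b divides s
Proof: w = q and w divides s, so q divides s. n = u and s divides n, so s divides u. u divides q, so s divides q. q divides s, so q = s. Since b divides q, b divides s.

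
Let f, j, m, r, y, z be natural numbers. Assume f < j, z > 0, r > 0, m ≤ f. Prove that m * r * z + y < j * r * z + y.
Since m ≤ f and f < j, m < j. From r > 0, by multiplying by a positive, m * r < j * r. Since z > 0, by multiplying by a positive, m * r * z < j * r * z. Then m * r * z + y < j * r * z + y.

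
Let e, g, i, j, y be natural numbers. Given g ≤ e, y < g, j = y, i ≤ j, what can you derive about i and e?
i < e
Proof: j = y and i ≤ j, hence i ≤ y. y < g, so i < g. Since g ≤ e, i < e.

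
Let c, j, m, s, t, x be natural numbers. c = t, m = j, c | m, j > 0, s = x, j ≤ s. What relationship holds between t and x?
t ≤ x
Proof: Since m = j and c | m, c | j. Since j > 0, c ≤ j. c = t, so t ≤ j. s = x and j ≤ s, so j ≤ x. Since t ≤ j, t ≤ x.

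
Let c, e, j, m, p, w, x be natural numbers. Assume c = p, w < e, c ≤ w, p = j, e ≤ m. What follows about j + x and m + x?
j + x < m + x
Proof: Because c = p and p = j, c = j. c ≤ w, so j ≤ w. w < e and e ≤ m, so w < m. Since j ≤ w, j < m. Then j + x < m + x.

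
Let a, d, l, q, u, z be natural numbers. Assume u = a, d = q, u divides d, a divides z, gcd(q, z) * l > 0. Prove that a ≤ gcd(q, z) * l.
Since d = q and u divides d, u divides q. Since u = a, a divides q. a divides z, so a divides gcd(q, z). Then a divides gcd(q, z) * l. Because gcd(q, z) * l > 0, a ≤ gcd(q, z) * l.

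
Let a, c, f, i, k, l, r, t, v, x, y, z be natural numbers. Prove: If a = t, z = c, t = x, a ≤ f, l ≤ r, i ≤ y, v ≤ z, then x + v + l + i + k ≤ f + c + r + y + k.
a = t and t = x, therefore a = x. Since a ≤ f, x ≤ f. Because z = c and v ≤ z, v ≤ c. i ≤ y, therefore i + k ≤ y + k. Because l ≤ r, l + i + k ≤ r + y + k. Since v ≤ c, v + l + i + k ≤ c + r + y + k. Since x ≤ f, x + v + l + i + k ≤ f + c + r + y + k.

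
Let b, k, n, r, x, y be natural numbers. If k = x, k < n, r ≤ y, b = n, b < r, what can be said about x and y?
x < y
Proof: k = x and k < n, so x < n. Because b = n and b < r, n < r. x < n, so x < r. Since r ≤ y, x < y.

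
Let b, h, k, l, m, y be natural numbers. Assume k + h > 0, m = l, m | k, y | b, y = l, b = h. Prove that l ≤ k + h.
m = l and m | k, therefore l | k. y = l and y | b, therefore l | b. Since b = h, l | h. Since l | k, l | k + h. Since k + h > 0, l ≤ k + h.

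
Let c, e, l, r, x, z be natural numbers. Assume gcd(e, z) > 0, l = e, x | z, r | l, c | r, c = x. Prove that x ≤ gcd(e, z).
c | r and r | l, hence c | l. Since c = x, x | l. Since l = e, x | e. Since x | z, x | gcd(e, z). gcd(e, z) > 0, so x ≤ gcd(e, z).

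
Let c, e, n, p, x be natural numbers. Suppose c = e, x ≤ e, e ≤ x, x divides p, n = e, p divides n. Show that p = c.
x ≤ e and e ≤ x, hence x = e. Since x divides p, e divides p. Since n = e and p divides n, p divides e. From e divides p, e = p. Since c = e, c = p. Then p = c.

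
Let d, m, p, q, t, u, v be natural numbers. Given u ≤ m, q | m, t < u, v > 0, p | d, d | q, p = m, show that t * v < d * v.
p = m and p | d, so m | d. d | q and q | m, so d | m. Because m | d, m = d. Since t < u and u ≤ m, t < m. Since m = d, t < d. Since v > 0, t * v < d * v.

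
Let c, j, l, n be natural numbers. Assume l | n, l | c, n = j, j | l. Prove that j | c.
n = j and l | n, therefore l | j. j | l, so l = j. l | c, so j | c.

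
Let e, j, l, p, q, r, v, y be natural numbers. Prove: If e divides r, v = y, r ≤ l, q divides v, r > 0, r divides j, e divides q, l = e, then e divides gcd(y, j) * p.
v = y and q divides v, hence q divides y. e divides q, so e divides y. l = e and r ≤ l, thus r ≤ e. e divides r and r > 0, hence e ≤ r. r ≤ e, so r = e. r divides j, so e divides j. e divides y, so e divides gcd(y, j). Then e divides gcd(y, j) * p.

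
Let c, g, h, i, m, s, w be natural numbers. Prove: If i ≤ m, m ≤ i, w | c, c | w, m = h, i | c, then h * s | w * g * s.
From i ≤ m and m ≤ i, i = m. Since m = h, i = h. c | w and w | c, thus c = w. i | c, so i | w. i = h, so h | w. Then h | w * g. Then h * s | w * g * s.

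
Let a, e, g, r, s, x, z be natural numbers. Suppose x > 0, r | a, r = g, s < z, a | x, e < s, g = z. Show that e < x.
From e < s and s < z, e < z. r = g and g = z, thus r = z. r | a and a | x, so r | x. Since r = z, z | x. Since x > 0, z ≤ x. Since e < z, e < x.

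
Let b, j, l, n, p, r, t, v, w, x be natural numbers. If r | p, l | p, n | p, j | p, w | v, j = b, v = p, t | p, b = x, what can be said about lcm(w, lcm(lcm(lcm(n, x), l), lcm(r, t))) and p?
lcm(w, lcm(lcm(lcm(n, x), l), lcm(r, t))) | p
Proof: From v = p and w | v, w | p. Because j = b and b = x, j = x. j | p, so x | p. n | p, so lcm(n, x) | p. Since l | p, lcm(lcm(n, x), l) | p. r | p and t | p, hence lcm(r, t) | p. lcm(lcm(n, x), l) | p, so lcm(lcm(lcm(n, x), l), lcm(r, t)) | p. w | p, so lcm(w, lcm(lcm(lcm(n, x), l), lcm(r, t))) | p.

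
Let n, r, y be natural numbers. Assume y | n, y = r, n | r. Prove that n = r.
y = r and y | n, thus r | n. Since n | r, r = n. Then n = r.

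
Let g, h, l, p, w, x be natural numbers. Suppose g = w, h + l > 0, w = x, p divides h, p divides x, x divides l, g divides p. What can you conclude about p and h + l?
p ≤ h + l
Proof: g = w and g divides p, thus w divides p. From w = x, x divides p. Since p divides x, x = p. Since x divides l, p divides l. Because p divides h, p divides h + l. Since h + l > 0, p ≤ h + l.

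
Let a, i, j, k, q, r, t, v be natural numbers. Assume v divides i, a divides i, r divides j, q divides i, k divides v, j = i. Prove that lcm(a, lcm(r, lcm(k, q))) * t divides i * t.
Because j = i and r divides j, r divides i. k divides v and v divides i, thus k divides i. Since q divides i, lcm(k, q) divides i. Since r divides i, lcm(r, lcm(k, q)) divides i. a divides i, so lcm(a, lcm(r, lcm(k, q))) divides i. Then lcm(a, lcm(r, lcm(k, q))) * t divides i * t.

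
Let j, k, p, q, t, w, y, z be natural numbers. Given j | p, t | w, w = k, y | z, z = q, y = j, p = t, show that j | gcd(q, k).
Because y = j and y | z, j | z. Since z = q, j | q. p = t and j | p, therefore j | t. w = k and t | w, so t | k. Since j | t, j | k. j | q, so j | gcd(q, k).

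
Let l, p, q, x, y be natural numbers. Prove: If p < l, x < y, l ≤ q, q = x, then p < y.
q = x and l ≤ q, thus l ≤ x. Since p < l, p < x. x < y, so p < y.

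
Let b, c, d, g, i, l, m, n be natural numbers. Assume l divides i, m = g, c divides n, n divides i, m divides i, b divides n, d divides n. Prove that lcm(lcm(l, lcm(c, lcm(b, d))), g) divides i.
b divides n and d divides n, so lcm(b, d) divides n. Since c divides n, lcm(c, lcm(b, d)) divides n. Since n divides i, lcm(c, lcm(b, d)) divides i. Since l divides i, lcm(l, lcm(c, lcm(b, d))) divides i. Because m = g and m divides i, g divides i. lcm(l, lcm(c, lcm(b, d))) divides i, so lcm(lcm(l, lcm(c, lcm(b, d))), g) divides i.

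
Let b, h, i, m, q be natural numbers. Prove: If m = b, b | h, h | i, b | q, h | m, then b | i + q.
m = b and h | m, therefore h | b. b | h, so h = b. Since h | i, b | i. Since b | q, b | i + q.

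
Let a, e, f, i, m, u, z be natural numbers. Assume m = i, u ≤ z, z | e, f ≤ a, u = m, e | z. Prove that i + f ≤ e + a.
z | e and e | z, so z = e. From u = m and m = i, u = i. Since u ≤ z, i ≤ z. Since z = e, i ≤ e. f ≤ a, so i + f ≤ e + a.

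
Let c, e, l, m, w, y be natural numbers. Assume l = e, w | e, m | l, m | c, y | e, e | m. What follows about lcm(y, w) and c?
lcm(y, w) | c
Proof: y | e and w | e, so lcm(y, w) | e. l = e and m | l, so m | e. Since e | m, m = e. Since m | c, e | c. Because lcm(y, w) | e, lcm(y, w) | c.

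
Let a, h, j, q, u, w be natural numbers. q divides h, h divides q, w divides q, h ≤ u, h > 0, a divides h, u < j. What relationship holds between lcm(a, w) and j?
lcm(a, w) < j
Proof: Since q divides h and h divides q, q = h. w divides q, so w divides h. Because a divides h, lcm(a, w) divides h. Since h > 0, lcm(a, w) ≤ h. From h ≤ u and u < j, h < j. lcm(a, w) ≤ h, so lcm(a, w) < j.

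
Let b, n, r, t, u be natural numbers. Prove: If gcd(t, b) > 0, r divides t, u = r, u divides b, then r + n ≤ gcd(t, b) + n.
u = r and u divides b, hence r divides b. r divides t, so r divides gcd(t, b). Since gcd(t, b) > 0, r ≤ gcd(t, b). Then r + n ≤ gcd(t, b) + n.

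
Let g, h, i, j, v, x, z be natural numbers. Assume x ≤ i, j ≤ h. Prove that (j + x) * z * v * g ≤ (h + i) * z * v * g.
j ≤ h and x ≤ i, hence j + x ≤ h + i. By multiplying by a non-negative, (j + x) * z ≤ (h + i) * z. By multiplying by a non-negative, (j + x) * z * v ≤ (h + i) * z * v. By multiplying by a non-negative, (j + x) * z * v * g ≤ (h + i) * z * v * g.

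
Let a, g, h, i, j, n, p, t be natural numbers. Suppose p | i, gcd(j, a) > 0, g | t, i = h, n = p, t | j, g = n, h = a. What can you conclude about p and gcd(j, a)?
p ≤ gcd(j, a)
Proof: g = n and g | t, thus n | t. Because n = p, p | t. t | j, so p | j. Since i = h and p | i, p | h. Since h = a, p | a. p | j, so p | gcd(j, a). Since gcd(j, a) > 0, p ≤ gcd(j, a).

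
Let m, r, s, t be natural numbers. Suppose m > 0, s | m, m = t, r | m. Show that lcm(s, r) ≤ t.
s | m and r | m, hence lcm(s, r) | m. Since m > 0, lcm(s, r) ≤ m. Since m = t, lcm(s, r) ≤ t.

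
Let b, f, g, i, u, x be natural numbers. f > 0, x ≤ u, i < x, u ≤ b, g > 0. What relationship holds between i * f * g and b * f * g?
i * f * g < b * f * g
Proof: x ≤ u and u ≤ b, so x ≤ b. i < x, so i < b. f > 0, so i * f < b * f. Since g > 0, i * f * g < b * f * g.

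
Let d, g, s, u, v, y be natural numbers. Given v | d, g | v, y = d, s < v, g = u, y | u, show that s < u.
Because y = d and y | u, d | u. v | d, so v | u. Because g = u and g | v, u | v. Since v | u, v = u. s < v, so s < u.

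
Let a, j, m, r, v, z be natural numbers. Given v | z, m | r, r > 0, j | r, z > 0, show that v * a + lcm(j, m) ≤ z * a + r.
Since v | z and z > 0, v ≤ z. Then v * a ≤ z * a. From j | r and m | r, lcm(j, m) | r. Since r > 0, lcm(j, m) ≤ r. From v * a ≤ z * a, v * a + lcm(j, m) ≤ z * a + r.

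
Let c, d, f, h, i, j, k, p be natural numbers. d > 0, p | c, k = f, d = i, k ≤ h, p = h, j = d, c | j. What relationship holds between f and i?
f ≤ i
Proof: From k = f and k ≤ h, f ≤ h. From p = h and p | c, h | c. j = d and c | j, therefore c | d. From h | c, h | d. Since d > 0, h ≤ d. d = i, so h ≤ i. Since f ≤ h, f ≤ i.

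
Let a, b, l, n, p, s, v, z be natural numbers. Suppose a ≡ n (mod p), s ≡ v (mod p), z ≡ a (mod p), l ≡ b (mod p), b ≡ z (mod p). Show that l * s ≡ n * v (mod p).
l ≡ b (mod p) and b ≡ z (mod p), hence l ≡ z (mod p). Since z ≡ a (mod p), l ≡ a (mod p). a ≡ n (mod p), so l ≡ n (mod p). Since s ≡ v (mod p), by multiplying congruences, l * s ≡ n * v (mod p).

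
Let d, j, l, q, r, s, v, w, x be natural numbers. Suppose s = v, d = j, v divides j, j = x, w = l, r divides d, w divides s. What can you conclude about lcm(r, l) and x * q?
lcm(r, l) divides x * q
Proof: d = j and r divides d, so r divides j. s = v and w divides s, so w divides v. Since w = l, l divides v. v divides j, so l divides j. r divides j, so lcm(r, l) divides j. j = x, so lcm(r, l) divides x. Then lcm(r, l) divides x * q.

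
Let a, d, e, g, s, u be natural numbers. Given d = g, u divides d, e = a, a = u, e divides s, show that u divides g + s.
Because d = g and u divides d, u divides g. Since e = a and a = u, e = u. e divides s, so u divides s. Because u divides g, u divides g + s.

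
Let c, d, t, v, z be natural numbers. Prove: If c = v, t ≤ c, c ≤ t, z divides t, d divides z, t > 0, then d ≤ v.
From t ≤ c and c ≤ t, t = c. c = v, so t = v. d divides z and z divides t, thus d divides t. Since t > 0, d ≤ t. Since t = v, d ≤ v.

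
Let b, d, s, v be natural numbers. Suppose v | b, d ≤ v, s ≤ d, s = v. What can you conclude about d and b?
d | b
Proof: s = v and s ≤ d, therefore v ≤ d. From d ≤ v, v = d. Since v | b, d | b.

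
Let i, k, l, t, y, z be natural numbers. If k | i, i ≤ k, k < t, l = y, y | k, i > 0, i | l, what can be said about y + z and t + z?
y + z < t + z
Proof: k | i and i > 0, so k ≤ i. Since i ≤ k, i = k. Since i | l, k | l. Since l = y, k | y. Because y | k, k = y. Since k < t, y < t. Then y + z < t + z.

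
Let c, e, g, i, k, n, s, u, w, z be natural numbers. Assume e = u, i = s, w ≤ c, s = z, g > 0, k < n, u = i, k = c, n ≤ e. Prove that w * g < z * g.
i = s and s = z, hence i = z. e = u and u = i, so e = i. Because k < n and n ≤ e, k < e. Because k = c, c < e. Since e = i, c < i. w ≤ c, so w < i. Since i = z, w < z. Since g > 0, by multiplying by a positive, w * g < z * g.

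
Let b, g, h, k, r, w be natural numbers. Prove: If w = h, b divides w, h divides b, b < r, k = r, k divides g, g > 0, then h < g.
From w = h and b divides w, b divides h. Since h divides b, b = h. b < r, so h < r. Since k = r and k divides g, r divides g. From g > 0, r ≤ g. h < r, so h < g.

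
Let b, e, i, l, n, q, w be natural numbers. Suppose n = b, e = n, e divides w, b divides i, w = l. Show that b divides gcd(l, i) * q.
e = n and n = b, so e = b. w = l and e divides w, so e divides l. e = b, so b divides l. Since b divides i, b divides gcd(l, i). Then b divides gcd(l, i) * q.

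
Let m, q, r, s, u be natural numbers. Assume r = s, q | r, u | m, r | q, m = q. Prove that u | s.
q | r and r | q, so q = r. Since m = q, m = r. r = s, so m = s. Because u | m, u | s.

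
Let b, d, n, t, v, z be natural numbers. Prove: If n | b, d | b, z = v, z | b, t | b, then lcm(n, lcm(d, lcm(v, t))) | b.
z = v and z | b, so v | b. t | b, so lcm(v, t) | b. d | b, so lcm(d, lcm(v, t)) | b. n | b, so lcm(n, lcm(d, lcm(v, t))) | b.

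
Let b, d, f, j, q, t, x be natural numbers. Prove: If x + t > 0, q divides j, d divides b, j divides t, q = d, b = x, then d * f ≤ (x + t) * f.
b = x and d divides b, thus d divides x. Since q = d and q divides j, d divides j. Since j divides t, d divides t. Since d divides x, d divides x + t. Since x + t > 0, d ≤ x + t. By multiplying by a non-negative, d * f ≤ (x + t) * f.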